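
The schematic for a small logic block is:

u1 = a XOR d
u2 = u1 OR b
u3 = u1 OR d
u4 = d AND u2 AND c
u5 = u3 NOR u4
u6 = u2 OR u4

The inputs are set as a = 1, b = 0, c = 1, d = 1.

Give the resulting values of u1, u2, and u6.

u1 = a XOR d = 1 XOR 1 = 0
u2 = u1 OR b = 0 OR 0 = 0
u4 = d AND u2 AND c = 1 AND 0 AND 1 = 0
u6 = u2 OR u4 = 0 OR 0 = 0

u1 = 0, u2 = 0, u6 = 0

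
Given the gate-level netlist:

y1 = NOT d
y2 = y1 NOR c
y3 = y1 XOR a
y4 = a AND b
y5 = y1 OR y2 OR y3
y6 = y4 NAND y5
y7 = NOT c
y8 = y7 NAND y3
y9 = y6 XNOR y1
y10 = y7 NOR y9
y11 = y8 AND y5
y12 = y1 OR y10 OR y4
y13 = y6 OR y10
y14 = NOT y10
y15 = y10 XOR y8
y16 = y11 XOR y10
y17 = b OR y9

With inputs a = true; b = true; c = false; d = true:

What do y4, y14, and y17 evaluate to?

y4 = true  y14 = true  y17 = true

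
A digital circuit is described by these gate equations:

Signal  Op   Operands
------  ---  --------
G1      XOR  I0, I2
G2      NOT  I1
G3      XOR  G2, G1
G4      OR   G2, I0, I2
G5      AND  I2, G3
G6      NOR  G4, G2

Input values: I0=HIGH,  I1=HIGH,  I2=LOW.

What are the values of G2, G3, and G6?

G1 = I0 XOR I2 = HIGH XOR LOW = HIGH
G2 = NOT I1 = NOT HIGH = LOW
G3 = G2 XOR G1 = LOW XOR HIGH = HIGH
G4 = G2 OR I0 OR I2 = LOW OR HIGH OR LOW = HIGH
G6 = G4 NOR G2 = HIGH NOR LOW = LOW

G2 = LOW, G3 = HIGH, G6 = LOW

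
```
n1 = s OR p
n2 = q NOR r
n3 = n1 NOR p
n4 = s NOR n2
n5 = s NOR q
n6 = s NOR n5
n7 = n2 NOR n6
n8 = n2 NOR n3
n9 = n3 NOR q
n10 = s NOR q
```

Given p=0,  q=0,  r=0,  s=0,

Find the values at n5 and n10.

n5 = s NOR q = 0 NOR 0 = 1
n10 = s NOR q = 0 NOR 0 = 1

n5 = 1, n10 = 1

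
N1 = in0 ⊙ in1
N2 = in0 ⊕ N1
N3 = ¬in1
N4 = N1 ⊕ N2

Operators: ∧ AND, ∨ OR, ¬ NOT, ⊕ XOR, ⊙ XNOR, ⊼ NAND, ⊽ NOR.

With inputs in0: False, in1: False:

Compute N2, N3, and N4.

N2 = True, N3 = True, N4 = False

N1 = in0 XNOR in1 = False XNOR False = True
N2 = in0 XOR N1 = False XOR True = True
N3 = NOT in1 = NOT False = True
N4 = N1 XOR N2 = True XOR True = False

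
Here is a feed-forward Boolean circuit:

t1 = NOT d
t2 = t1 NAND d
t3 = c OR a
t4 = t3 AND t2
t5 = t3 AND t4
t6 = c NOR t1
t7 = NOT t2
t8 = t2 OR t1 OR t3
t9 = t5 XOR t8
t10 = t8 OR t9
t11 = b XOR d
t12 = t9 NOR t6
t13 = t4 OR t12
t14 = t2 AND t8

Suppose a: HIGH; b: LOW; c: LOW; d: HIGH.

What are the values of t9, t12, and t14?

t9 = LOW, t12 = LOW, t14 = HIGH

t1 = NOT d = NOT HIGH = LOW
t2 = t1 NAND d = LOW NAND HIGH = HIGH
t3 = c OR a = LOW OR HIGH = HIGH
t4 = t3 AND t2 = HIGH AND HIGH = HIGH
t5 = t3 AND t4 = HIGH AND HIGH = HIGH
t6 = c NOR t1 = LOW NOR LOW = HIGH
t8 = t2 OR t1 OR t3 = HIGH OR LOW OR HIGH = HIGH
t9 = t5 XOR t8 = HIGH XOR HIGH = LOW
t12 = t9 NOR t6 = LOW NOR HIGH = LOW
t14 = t2 AND t8 = HIGH AND HIGH = HIGH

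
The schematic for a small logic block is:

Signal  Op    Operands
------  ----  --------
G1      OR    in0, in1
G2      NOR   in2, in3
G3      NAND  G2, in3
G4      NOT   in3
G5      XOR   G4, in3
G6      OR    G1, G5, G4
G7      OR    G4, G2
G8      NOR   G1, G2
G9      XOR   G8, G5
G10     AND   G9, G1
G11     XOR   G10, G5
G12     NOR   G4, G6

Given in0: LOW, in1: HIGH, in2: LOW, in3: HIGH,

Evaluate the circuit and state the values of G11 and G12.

G11 = LOW  G12 = LOW

G1 = in0 OR in1 = LOW OR HIGH = HIGH
G2 = in2 NOR in3 = LOW NOR HIGH = LOW
G4 = NOT in3 = NOT HIGH = LOW
G5 = G4 XOR in3 = LOW XOR HIGH = HIGH
G6 = G1 OR G5 OR G4 = HIGH OR HIGH OR LOW = HIGH
G8 = G1 NOR G2 = HIGH NOR LOW = LOW
G9 = G8 XOR G5 = LOW XOR HIGH = HIGH
G10 = G9 AND G1 = HIGH AND HIGH = HIGH
G11 = G10 XOR G5 = HIGH XOR HIGH = LOW
G12 = G4 NOR G6 = LOW NOR HIGH = LOW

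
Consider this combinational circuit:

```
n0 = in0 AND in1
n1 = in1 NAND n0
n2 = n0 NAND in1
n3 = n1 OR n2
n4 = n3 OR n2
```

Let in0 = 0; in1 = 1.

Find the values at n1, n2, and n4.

n1 = 1, n2 = 1, n4 = 1

n0 = in0 AND in1 = 0 AND 1 = 0
n1 = in1 NAND n0 = 1 NAND 0 = 1
n2 = n0 NAND in1 = 0 NAND 1 = 1
n3 = n1 OR n2 = 1 OR 1 = 1
n4 = n3 OR n2 = 1 OR 1 = 1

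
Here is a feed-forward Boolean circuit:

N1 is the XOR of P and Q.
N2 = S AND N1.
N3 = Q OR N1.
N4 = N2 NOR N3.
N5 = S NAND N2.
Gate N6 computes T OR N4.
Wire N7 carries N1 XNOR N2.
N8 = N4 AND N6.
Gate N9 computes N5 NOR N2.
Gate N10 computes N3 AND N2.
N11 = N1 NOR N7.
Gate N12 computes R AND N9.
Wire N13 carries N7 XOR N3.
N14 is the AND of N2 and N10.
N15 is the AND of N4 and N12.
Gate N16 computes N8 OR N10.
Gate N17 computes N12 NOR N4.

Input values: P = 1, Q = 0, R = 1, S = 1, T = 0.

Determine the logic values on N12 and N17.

N1 = P XOR Q = 1 XOR 0 = 1
N2 = S AND N1 = 1 AND 1 = 1
N3 = Q OR N1 = 0 OR 1 = 1
N4 = N2 NOR N3 = 1 NOR 1 = 0
N5 = S NAND N2 = 1 NAND 1 = 0
N9 = N5 NOR N2 = 0 NOR 1 = 0
N12 = R AND N9 = 1 AND 0 = 0
N17 = N12 NOR N4 = 0 NOR 0 = 1

N12 = 0; N17 = 1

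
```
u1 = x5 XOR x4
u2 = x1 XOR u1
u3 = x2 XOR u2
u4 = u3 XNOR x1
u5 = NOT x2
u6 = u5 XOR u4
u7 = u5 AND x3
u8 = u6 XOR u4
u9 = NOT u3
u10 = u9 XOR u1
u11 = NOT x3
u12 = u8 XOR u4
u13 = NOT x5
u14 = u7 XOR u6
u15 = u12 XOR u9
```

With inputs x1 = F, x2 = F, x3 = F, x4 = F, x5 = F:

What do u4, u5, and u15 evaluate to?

u4 = T, u5 = T, u15 = T

u1 = x5 XOR x4 = F XOR F = F
u2 = x1 XOR u1 = F XOR F = F
u3 = x2 XOR u2 = F XOR F = F
u4 = u3 XNOR x1 = F XNOR F = T
u5 = NOT x2 = NOT F = T
u6 = u5 XOR u4 = T XOR T = F
u8 = u6 XOR u4 = F XOR T = T
u9 = NOT u3 = NOT F = T
u12 = u8 XOR u4 = T XOR T = F
u15 = u12 XOR u9 = F XOR T = T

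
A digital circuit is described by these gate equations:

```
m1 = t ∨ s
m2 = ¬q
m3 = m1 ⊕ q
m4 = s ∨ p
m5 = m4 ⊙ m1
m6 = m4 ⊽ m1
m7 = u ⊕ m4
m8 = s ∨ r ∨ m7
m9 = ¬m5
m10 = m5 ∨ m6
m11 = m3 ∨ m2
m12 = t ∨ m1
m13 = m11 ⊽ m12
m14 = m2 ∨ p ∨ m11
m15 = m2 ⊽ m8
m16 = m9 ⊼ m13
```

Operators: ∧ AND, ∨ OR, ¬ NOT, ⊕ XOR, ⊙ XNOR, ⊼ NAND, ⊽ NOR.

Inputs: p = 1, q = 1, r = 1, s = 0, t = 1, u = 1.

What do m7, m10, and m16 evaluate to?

m7 = 0  m10 = 1  m16 = 1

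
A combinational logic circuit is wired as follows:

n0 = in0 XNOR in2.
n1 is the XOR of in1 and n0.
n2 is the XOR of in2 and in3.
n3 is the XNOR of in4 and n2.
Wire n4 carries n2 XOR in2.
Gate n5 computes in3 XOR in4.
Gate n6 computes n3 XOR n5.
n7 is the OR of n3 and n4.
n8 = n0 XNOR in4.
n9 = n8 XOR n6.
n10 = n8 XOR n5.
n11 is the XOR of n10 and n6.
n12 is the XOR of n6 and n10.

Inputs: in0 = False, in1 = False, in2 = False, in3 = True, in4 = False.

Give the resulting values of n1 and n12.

n1 = True, n12 = False

n0 = in0 XNOR in2 = False XNOR False = True
n1 = in1 XOR n0 = False XOR True = True
n2 = in2 XOR in3 = False XOR True = True
n3 = in4 XNOR n2 = False XNOR True = False
n5 = in3 XOR in4 = True XOR False = True
n6 = n3 XOR n5 = False XOR True = True
n8 = n0 XNOR in4 = True XNOR False = False
n10 = n8 XOR n5 = False XOR True = True
n12 = n6 XOR n10 = True XOR True = False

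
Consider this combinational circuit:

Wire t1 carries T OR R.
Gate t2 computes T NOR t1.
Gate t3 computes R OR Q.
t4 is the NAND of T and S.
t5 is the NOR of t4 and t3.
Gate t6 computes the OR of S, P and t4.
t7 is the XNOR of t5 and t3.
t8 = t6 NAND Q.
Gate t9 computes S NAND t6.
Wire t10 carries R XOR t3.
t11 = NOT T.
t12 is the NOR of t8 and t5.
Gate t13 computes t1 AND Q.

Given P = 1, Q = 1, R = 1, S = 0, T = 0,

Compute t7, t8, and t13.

t7 = 0, t8 = 0, t13 = 1

t1 = T OR R = 0 OR 1 = 1
t3 = R OR Q = 1 OR 1 = 1
t4 = T NAND S = 0 NAND 0 = 1
t5 = t4 NOR t3 = 1 NOR 1 = 0
t6 = S OR P OR t4 = 0 OR 1 OR 1 = 1
t7 = t5 XNOR t3 = 0 XNOR 1 = 0
t8 = t6 NAND Q = 1 NAND 1 = 0
t13 = t1 AND Q = 1 AND 1 = 1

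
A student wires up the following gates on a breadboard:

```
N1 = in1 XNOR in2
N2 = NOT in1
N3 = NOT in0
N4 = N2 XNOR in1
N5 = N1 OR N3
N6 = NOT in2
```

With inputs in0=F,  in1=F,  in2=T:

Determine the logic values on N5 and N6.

N1 = in1 XNOR in2 = F XNOR T = F
N3 = NOT in0 = NOT F = T
N5 = N1 OR N3 = F OR T = T
N6 = NOT in2 = NOT T = F

N5 = T, N6 = F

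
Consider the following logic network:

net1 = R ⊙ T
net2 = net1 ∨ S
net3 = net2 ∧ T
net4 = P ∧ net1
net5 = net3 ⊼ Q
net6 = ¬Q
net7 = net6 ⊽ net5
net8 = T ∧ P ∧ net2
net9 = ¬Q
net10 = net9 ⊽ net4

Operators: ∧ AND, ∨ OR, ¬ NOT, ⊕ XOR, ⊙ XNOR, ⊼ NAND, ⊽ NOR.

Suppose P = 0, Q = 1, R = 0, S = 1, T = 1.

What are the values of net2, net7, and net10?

net2 = 1  net7 = 1  net10 = 1

net1 = R XNOR T = 0 XNOR 1 = 0
net2 = net1 OR S = 0 OR 1 = 1
net3 = net2 AND T = 1 AND 1 = 1
net4 = P AND net1 = 0 AND 0 = 0
net5 = net3 NAND Q = 1 NAND 1 = 0
net6 = NOT Q = NOT 1 = 0
net7 = net6 NOR net5 = 0 NOR 0 = 1
net9 = NOT Q = NOT 1 = 0
net10 = net9 NOR net4 = 0 NOR 0 = 1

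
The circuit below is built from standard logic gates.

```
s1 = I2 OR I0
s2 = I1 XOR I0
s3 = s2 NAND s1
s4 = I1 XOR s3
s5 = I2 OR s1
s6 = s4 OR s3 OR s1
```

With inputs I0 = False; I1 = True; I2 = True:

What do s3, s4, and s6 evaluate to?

s3 = False, s4 = True, s6 = True

s1 = I2 OR I0 = True OR False = True
s2 = I1 XOR I0 = True XOR False = True
s3 = s2 NAND s1 = True NAND True = False
s4 = I1 XOR s3 = True XOR False = True
s6 = s4 OR s3 OR s1 = True OR False OR True = True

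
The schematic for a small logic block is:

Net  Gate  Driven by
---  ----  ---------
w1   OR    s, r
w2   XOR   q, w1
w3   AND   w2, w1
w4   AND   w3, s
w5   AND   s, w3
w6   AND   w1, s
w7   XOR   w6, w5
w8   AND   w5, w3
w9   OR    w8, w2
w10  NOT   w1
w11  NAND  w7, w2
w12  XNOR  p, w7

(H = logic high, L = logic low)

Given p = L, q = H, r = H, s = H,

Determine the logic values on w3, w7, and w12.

w1 = s OR r = H OR H = H
w2 = q XOR w1 = H XOR H = L
w3 = w2 AND w1 = L AND H = L
w5 = s AND w3 = H AND L = L
w6 = w1 AND s = H AND H = H
w7 = w6 XOR w5 = H XOR L = H
w12 = p XNOR w7 = L XNOR H = L

w3 = L  w7 = H  w12 = L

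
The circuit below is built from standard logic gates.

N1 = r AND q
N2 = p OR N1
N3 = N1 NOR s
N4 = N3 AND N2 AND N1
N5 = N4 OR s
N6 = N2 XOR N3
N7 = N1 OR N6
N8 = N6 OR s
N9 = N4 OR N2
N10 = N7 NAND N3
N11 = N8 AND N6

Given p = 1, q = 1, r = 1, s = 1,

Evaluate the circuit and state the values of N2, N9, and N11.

N1 = r AND q = 1 AND 1 = 1
N2 = p OR N1 = 1 OR 1 = 1
N3 = N1 NOR s = 1 NOR 1 = 0
N4 = N3 AND N2 AND N1 = 0 AND 1 AND 1 = 0
N6 = N2 XOR N3 = 1 XOR 0 = 1
N8 = N6 OR s = 1 OR 1 = 1
N9 = N4 OR N2 = 0 OR 1 = 1
N11 = N8 AND N6 = 1 AND 1 = 1

N2 = 1, N9 = 1, N11 = 1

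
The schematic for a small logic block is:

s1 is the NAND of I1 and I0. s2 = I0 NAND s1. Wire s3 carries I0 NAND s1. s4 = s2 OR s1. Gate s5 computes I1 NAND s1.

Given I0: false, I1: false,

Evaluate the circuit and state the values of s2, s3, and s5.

s1 = I1 NAND I0 = false NAND false = true
s2 = I0 NAND s1 = false NAND true = true
s3 = I0 NAND s1 = false NAND true = true
s5 = I1 NAND s1 = false NAND true = true

s2 = true; s3 = true; s5 = true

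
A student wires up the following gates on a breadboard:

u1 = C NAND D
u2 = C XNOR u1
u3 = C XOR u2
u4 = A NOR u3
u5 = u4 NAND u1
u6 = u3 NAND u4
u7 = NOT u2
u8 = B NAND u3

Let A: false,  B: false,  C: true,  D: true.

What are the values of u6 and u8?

u6 = true, u8 = true

u1 = C NAND D = true NAND true = false
u2 = C XNOR u1 = true XNOR false = false
u3 = C XOR u2 = true XOR false = true
u4 = A NOR u3 = false NOR true = false
u6 = u3 NAND u4 = true NAND false = true
u8 = B NAND u3 = false NAND true = true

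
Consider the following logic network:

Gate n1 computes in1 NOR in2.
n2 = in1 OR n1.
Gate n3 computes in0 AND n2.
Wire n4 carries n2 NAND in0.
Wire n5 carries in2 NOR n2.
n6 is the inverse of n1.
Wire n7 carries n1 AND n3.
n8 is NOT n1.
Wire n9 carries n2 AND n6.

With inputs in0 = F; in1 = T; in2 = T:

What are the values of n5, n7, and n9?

n5 = F  n7 = F  n9 = T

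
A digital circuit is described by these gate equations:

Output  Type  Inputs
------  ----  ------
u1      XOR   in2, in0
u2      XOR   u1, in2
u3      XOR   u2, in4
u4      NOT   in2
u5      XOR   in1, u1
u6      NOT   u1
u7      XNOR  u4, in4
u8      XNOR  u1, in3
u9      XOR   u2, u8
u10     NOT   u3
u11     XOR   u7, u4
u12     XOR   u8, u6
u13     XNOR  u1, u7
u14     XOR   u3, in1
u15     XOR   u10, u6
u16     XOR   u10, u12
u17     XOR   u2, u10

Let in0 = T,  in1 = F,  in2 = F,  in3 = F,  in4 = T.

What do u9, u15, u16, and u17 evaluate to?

u9 = T; u15 = T; u16 = T; u17 = F

u1 = in2 XOR in0 = F XOR T = T
u2 = u1 XOR in2 = T XOR F = T
u3 = u2 XOR in4 = T XOR T = F
u6 = NOT u1 = NOT T = F
u8 = u1 XNOR in3 = T XNOR F = F
u9 = u2 XOR u8 = T XOR F = T
u10 = NOT u3 = NOT F = T
u12 = u8 XOR u6 = F XOR F = F
u15 = u10 XOR u6 = T XOR F = T
u16 = u10 XOR u12 = T XOR F = T
u17 = u2 XOR u10 = T XOR T = F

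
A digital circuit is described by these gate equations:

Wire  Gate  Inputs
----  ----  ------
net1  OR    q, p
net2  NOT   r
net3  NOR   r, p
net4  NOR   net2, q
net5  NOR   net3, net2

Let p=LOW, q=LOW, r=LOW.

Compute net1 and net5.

net1 = q OR p = LOW OR LOW = LOW
net2 = NOT r = NOT LOW = HIGH
net3 = r NOR p = LOW NOR LOW = HIGH
net5 = net3 NOR net2 = HIGH NOR HIGH = LOW

net1 = LOW, net5 = LOW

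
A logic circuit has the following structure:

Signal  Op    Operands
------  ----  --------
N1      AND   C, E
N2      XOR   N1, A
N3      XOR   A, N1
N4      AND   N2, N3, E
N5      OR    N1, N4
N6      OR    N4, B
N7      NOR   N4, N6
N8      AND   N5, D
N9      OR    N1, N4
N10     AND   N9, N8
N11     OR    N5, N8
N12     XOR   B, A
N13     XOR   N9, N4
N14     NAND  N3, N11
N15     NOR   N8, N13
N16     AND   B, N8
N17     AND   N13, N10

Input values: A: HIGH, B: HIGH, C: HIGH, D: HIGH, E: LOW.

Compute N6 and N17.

N1 = C AND E = HIGH AND LOW = LOW
N2 = N1 XOR A = LOW XOR HIGH = HIGH
N3 = A XOR N1 = HIGH XOR LOW = HIGH
N4 = N2 AND N3 AND E = HIGH AND HIGH AND LOW = LOW
N5 = N1 OR N4 = LOW OR LOW = LOW
N6 = N4 OR B = LOW OR HIGH = HIGH
N8 = N5 AND D = LOW AND HIGH = LOW
N9 = N1 OR N4 = LOW OR LOW = LOW
N10 = N9 AND N8 = LOW AND LOW = LOW
N13 = N9 XOR N4 = LOW XOR LOW = LOW
N17 = N13 AND N10 = LOW AND LOW = LOW

N6 = HIGH; N17 = LOW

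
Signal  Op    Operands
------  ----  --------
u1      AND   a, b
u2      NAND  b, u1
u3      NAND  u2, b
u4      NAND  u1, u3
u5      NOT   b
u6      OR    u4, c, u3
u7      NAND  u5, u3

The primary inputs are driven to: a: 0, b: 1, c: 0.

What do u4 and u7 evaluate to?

u4 = 1  u7 = 1

u1 = a AND b = 0 AND 1 = 0
u2 = b NAND u1 = 1 NAND 0 = 1
u3 = u2 NAND b = 1 NAND 1 = 0
u4 = u1 NAND u3 = 0 NAND 0 = 1
u5 = NOT b = NOT 1 = 0
u7 = u5 NAND u3 = 0 NAND 0 = 1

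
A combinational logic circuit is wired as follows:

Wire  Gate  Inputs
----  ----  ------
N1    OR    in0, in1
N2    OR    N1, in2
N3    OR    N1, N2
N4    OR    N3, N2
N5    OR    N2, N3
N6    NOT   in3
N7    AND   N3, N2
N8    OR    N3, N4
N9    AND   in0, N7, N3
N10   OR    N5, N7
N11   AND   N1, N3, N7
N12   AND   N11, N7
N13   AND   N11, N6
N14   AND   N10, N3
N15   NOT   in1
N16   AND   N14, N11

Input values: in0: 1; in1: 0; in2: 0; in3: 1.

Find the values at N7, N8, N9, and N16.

N7 = 1; N8 = 1; N9 = 1; N16 = 1

N1 = in0 OR in1 = 1 OR 0 = 1
N2 = N1 OR in2 = 1 OR 0 = 1
N3 = N1 OR N2 = 1 OR 1 = 1
N4 = N3 OR N2 = 1 OR 1 = 1
N5 = N2 OR N3 = 1 OR 1 = 1
N7 = N3 AND N2 = 1 AND 1 = 1
N8 = N3 OR N4 = 1 OR 1 = 1
N9 = in0 AND N7 AND N3 = 1 AND 1 AND 1 = 1
N10 = N5 OR N7 = 1 OR 1 = 1
N11 = N1 AND N3 AND N7 = 1 AND 1 AND 1 = 1
N14 = N10 AND N3 = 1 AND 1 = 1
N16 = N14 AND N11 = 1 AND 1 = 1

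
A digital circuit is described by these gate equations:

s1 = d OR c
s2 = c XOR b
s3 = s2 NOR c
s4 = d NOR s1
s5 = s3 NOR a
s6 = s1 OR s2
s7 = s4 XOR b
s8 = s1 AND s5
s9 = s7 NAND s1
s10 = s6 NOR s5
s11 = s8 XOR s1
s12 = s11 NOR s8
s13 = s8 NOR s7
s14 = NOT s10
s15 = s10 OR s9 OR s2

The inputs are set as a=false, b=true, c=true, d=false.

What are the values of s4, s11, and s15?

s4 = false, s11 = false, s15 = false

s1 = d OR c = false OR true = true
s2 = c XOR b = true XOR true = false
s3 = s2 NOR c = false NOR true = false
s4 = d NOR s1 = false NOR true = false
s5 = s3 NOR a = false NOR false = true
s6 = s1 OR s2 = true OR false = true
s7 = s4 XOR b = false XOR true = true
s8 = s1 AND s5 = true AND true = true
s9 = s7 NAND s1 = true NAND true = false
s10 = s6 NOR s5 = true NOR true = false
s11 = s8 XOR s1 = true XOR true = false
s15 = s10 OR s9 OR s2 = false OR false OR false = false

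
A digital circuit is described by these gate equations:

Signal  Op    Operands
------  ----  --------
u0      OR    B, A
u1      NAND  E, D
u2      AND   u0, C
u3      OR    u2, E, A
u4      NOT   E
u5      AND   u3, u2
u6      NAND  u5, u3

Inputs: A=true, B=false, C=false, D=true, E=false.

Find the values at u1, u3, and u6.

u1 = true; u3 = true; u6 = true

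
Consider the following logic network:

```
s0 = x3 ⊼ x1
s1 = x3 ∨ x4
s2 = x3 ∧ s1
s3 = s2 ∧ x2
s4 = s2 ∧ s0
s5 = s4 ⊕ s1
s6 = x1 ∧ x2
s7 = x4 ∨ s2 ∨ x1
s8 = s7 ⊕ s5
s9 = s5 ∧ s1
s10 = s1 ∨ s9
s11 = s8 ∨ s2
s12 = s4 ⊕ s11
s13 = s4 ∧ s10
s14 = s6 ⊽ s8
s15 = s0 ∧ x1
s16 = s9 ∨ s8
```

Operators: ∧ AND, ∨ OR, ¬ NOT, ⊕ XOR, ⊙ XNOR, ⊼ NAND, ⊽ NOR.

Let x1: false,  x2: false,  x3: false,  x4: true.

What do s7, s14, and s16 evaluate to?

s7 = true, s14 = true, s16 = true

s0 = x3 NAND x1 = false NAND false = true
s1 = x3 OR x4 = false OR true = true
s2 = x3 AND s1 = false AND true = false
s4 = s2 AND s0 = false AND true = false
s5 = s4 XOR s1 = false XOR true = true
s6 = x1 AND x2 = false AND false = false
s7 = x4 OR s2 OR x1 = true OR false OR false = true
s8 = s7 XOR s5 = true XOR true = false
s9 = s5 AND s1 = true AND true = true
s14 = s6 NOR s8 = false NOR false = true
s16 = s9 OR s8 = true OR false = true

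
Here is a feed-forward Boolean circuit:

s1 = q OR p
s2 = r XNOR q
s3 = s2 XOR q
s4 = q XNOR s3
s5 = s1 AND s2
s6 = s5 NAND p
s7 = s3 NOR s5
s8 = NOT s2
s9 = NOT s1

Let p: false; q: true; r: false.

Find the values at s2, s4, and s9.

s1 = q OR p = true OR false = true
s2 = r XNOR q = false XNOR true = false
s3 = s2 XOR q = false XOR true = true
s4 = q XNOR s3 = true XNOR true = true
s9 = NOT s1 = NOT true = false

s2 = false, s4 = true, s9 = false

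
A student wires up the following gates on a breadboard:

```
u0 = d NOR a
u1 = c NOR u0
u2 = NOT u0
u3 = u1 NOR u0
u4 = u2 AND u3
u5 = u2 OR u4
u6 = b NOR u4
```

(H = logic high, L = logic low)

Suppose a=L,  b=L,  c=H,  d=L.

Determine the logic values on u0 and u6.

u0 = H, u6 = H

u0 = d NOR a = L NOR L = H
u1 = c NOR u0 = H NOR H = L
u2 = NOT u0 = NOT H = L
u3 = u1 NOR u0 = L NOR H = L
u4 = u2 AND u3 = L AND L = L
u6 = b NOR u4 = L NOR L = H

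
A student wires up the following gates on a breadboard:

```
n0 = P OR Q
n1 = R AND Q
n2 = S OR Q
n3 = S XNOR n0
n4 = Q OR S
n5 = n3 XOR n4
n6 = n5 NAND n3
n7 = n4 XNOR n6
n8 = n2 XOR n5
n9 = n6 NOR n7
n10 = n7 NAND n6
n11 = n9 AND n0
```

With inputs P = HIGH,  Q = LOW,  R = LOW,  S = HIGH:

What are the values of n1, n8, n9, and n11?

n1 = LOW, n8 = HIGH, n9 = LOW, n11 = LOW

n0 = P OR Q = HIGH OR LOW = HIGH
n1 = R AND Q = LOW AND LOW = LOW
n2 = S OR Q = HIGH OR LOW = HIGH
n3 = S XNOR n0 = HIGH XNOR HIGH = HIGH
n4 = Q OR S = LOW OR HIGH = HIGH
n5 = n3 XOR n4 = HIGH XOR HIGH = LOW
n6 = n5 NAND n3 = LOW NAND HIGH = HIGH
n7 = n4 XNOR n6 = HIGH XNOR HIGH = HIGH
n8 = n2 XOR n5 = HIGH XOR LOW = HIGH
n9 = n6 NOR n7 = HIGH NOR HIGH = LOW
n11 = n9 AND n0 = LOW AND HIGH = LOW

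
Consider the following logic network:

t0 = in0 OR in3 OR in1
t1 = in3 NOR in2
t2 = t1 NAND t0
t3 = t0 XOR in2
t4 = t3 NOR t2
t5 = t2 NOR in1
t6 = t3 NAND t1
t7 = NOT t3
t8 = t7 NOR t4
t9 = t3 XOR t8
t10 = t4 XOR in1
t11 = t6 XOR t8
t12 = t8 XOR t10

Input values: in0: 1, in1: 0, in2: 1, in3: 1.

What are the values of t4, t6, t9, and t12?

t4 = 0, t6 = 1, t9 = 0, t12 = 0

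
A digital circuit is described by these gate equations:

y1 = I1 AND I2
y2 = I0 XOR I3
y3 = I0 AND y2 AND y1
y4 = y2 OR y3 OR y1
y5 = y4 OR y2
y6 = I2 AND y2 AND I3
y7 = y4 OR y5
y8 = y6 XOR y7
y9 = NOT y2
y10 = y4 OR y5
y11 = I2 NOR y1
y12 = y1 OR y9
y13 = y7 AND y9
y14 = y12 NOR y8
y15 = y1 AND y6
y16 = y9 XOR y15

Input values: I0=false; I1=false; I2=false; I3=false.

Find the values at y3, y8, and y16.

y1 = I1 AND I2 = false AND false = false
y2 = I0 XOR I3 = false XOR false = false
y3 = I0 AND y2 AND y1 = false AND false AND false = false
y4 = y2 OR y3 OR y1 = false OR false OR false = false
y5 = y4 OR y2 = false OR false = false
y6 = I2 AND y2 AND I3 = false AND false AND false = false
y7 = y4 OR y5 = false OR false = false
y8 = y6 XOR y7 = false XOR false = false
y9 = NOT y2 = NOT false = true
y15 = y1 AND y6 = false AND false = false
y16 = y9 XOR y15 = true XOR false = true

y3 = false, y8 = false, y16 = true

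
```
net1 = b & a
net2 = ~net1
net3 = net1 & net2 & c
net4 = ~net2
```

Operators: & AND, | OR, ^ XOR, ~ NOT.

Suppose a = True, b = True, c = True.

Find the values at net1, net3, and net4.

net1 = b AND a = True AND True = True
net2 = NOT net1 = NOT True = False
net3 = net1 AND net2 AND c = True AND False AND True = False
net4 = NOT net2 = NOT False = True

net1 = True; net3 = False; net4 = True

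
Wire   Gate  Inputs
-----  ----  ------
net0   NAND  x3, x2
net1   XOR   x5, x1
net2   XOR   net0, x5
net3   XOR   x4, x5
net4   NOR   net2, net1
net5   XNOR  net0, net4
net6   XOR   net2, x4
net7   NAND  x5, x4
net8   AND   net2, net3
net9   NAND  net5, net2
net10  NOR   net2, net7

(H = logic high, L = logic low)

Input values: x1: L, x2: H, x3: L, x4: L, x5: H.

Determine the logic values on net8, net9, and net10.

net0 = x3 NAND x2 = L NAND H = H
net1 = x5 XOR x1 = H XOR L = H
net2 = net0 XOR x5 = H XOR H = L
net3 = x4 XOR x5 = L XOR H = H
net4 = net2 NOR net1 = L NOR H = L
net5 = net0 XNOR net4 = H XNOR L = L
net7 = x5 NAND x4 = H NAND L = H
net8 = net2 AND net3 = L AND H = L
net9 = net5 NAND net2 = L NAND L = H
net10 = net2 NOR net7 = L NOR H = L

net8 = L, net9 = H, net10 = L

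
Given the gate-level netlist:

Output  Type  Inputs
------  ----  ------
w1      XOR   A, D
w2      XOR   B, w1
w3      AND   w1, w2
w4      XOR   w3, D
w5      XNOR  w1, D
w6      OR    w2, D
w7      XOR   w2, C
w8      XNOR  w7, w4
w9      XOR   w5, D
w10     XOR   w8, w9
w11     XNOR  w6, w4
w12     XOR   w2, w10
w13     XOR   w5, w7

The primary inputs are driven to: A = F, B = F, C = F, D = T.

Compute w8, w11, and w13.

w8 = F  w11 = F  w13 = F

w1 = A XOR D = F XOR T = T
w2 = B XOR w1 = F XOR T = T
w3 = w1 AND w2 = T AND T = T
w4 = w3 XOR D = T XOR T = F
w5 = w1 XNOR D = T XNOR T = T
w6 = w2 OR D = T OR T = T
w7 = w2 XOR C = T XOR F = T
w8 = w7 XNOR w4 = T XNOR F = F
w11 = w6 XNOR w4 = T XNOR F = F
w13 = w5 XOR w7 = T XOR T = F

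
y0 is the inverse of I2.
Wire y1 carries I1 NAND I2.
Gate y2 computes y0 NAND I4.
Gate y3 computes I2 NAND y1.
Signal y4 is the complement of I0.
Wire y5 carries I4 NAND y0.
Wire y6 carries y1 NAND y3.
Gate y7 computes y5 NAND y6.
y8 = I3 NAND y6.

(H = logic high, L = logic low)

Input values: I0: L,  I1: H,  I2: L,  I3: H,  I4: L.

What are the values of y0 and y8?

y0 = H, y8 = H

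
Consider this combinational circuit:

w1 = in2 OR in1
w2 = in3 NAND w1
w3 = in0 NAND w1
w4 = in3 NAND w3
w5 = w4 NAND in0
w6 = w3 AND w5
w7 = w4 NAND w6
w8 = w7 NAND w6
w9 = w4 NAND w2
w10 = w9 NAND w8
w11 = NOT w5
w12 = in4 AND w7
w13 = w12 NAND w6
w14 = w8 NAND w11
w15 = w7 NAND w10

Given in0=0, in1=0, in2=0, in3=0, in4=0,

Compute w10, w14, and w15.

w10 = 1  w14 = 1  w15 = 1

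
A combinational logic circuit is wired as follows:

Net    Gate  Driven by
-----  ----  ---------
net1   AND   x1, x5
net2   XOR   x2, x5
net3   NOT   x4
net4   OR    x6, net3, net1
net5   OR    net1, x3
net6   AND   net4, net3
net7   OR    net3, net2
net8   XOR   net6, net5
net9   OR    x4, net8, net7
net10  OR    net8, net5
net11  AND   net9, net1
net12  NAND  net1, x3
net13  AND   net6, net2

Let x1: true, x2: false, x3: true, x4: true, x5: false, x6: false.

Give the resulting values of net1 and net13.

net1 = x1 AND x5 = true AND false = false
net2 = x2 XOR x5 = false XOR false = false
net3 = NOT x4 = NOT true = false
net4 = x6 OR net3 OR net1 = false OR false OR false = false
net6 = net4 AND net3 = false AND false = false
net13 = net6 AND net2 = false AND false = false

net1 = false, net13 = false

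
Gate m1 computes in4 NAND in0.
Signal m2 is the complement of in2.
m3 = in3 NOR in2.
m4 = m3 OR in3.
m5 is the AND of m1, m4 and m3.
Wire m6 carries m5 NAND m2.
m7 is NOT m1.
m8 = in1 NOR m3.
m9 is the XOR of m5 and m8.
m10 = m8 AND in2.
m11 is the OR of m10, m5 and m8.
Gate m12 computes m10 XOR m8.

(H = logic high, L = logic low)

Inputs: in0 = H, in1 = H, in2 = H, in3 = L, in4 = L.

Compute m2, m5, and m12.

m2 = L  m5 = L  m12 = L

m1 = in4 NAND in0 = L NAND H = H
m2 = NOT in2 = NOT H = L
m3 = in3 NOR in2 = L NOR H = L
m4 = m3 OR in3 = L OR L = L
m5 = m1 AND m4 AND m3 = H AND L AND L = L
m8 = in1 NOR m3 = H NOR L = L
m10 = m8 AND in2 = L AND H = L
m12 = m10 XOR m8 = L XOR L = L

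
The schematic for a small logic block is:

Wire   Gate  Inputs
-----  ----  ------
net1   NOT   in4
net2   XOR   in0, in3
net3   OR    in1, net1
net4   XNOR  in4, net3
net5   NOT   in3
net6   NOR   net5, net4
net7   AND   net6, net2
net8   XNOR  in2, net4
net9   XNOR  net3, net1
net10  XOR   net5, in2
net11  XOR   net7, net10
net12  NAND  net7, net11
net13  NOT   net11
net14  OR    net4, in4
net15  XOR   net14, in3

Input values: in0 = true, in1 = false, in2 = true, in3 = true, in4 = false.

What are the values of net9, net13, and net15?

net9 = true, net13 = false, net15 = true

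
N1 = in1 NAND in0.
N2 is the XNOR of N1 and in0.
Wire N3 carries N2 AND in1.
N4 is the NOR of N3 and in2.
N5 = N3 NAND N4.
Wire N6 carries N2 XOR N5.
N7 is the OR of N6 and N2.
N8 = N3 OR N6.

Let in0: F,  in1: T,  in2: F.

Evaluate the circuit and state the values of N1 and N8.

N1 = in1 NAND in0 = T NAND F = T
N2 = N1 XNOR in0 = T XNOR F = F
N3 = N2 AND in1 = F AND T = F
N4 = N3 NOR in2 = F NOR F = T
N5 = N3 NAND N4 = F NAND T = T
N6 = N2 XOR N5 = F XOR T = T
N8 = N3 OR N6 = F OR T = T

N1 = T  N8 = T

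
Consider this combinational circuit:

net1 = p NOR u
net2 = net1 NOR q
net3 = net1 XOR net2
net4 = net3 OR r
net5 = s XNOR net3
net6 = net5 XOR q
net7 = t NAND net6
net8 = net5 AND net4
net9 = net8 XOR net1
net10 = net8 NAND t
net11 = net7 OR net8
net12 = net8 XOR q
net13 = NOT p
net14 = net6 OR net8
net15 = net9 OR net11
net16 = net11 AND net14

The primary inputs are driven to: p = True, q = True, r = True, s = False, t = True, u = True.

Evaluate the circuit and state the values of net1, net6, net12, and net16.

net1 = False  net6 = False  net12 = False  net16 = True

net1 = p NOR u = True NOR True = False
net2 = net1 NOR q = False NOR True = False
net3 = net1 XOR net2 = False XOR False = False
net4 = net3 OR r = False OR True = True
net5 = s XNOR net3 = False XNOR False = True
net6 = net5 XOR q = True XOR True = False
net7 = t NAND net6 = True NAND False = True
net8 = net5 AND net4 = True AND True = True
net11 = net7 OR net8 = True OR True = True
net12 = net8 XOR q = True XOR True = False
net14 = net6 OR net8 = False OR True = True
net16 = net11 AND net14 = True AND True = True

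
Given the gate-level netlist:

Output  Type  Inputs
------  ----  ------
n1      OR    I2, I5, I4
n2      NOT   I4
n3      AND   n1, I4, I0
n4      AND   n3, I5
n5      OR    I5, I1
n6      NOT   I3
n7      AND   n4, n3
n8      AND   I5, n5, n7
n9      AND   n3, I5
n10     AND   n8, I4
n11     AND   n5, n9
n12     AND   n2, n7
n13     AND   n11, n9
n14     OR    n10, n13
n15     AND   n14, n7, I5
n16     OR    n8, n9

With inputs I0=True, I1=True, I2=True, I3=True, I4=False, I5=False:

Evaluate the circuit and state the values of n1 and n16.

n1 = I2 OR I5 OR I4 = True OR False OR False = True
n3 = n1 AND I4 AND I0 = True AND False AND True = False
n4 = n3 AND I5 = False AND False = False
n5 = I5 OR I1 = False OR True = True
n7 = n4 AND n3 = False AND False = False
n8 = I5 AND n5 AND n7 = False AND True AND False = False
n9 = n3 AND I5 = False AND False = False
n16 = n8 OR n9 = False OR False = False

n1 = True, n16 = False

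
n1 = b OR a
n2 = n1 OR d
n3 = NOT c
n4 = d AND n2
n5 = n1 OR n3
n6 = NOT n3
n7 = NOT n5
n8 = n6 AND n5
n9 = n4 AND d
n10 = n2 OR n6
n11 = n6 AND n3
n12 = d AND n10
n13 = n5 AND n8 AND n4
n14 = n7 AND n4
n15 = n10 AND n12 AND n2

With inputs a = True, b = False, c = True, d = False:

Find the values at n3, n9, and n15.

n1 = b OR a = False OR True = True
n2 = n1 OR d = True OR False = True
n3 = NOT c = NOT True = False
n4 = d AND n2 = False AND True = False
n6 = NOT n3 = NOT False = True
n9 = n4 AND d = False AND False = False
n10 = n2 OR n6 = True OR True = True
n12 = d AND n10 = False AND True = False
n15 = n10 AND n12 AND n2 = True AND False AND True = False

n3 = False  n9 = False  n15 = False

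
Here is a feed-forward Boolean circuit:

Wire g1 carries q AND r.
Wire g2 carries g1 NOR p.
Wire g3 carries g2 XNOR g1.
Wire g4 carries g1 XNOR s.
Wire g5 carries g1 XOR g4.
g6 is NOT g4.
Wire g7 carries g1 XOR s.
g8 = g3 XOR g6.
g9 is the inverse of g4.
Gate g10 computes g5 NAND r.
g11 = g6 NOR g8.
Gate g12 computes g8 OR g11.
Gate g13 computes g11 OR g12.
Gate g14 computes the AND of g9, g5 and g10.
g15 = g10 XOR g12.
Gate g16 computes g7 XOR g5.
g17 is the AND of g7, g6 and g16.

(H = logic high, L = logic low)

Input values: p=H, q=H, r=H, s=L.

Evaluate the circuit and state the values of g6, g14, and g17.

g6 = H, g14 = L, g17 = L

g1 = q AND r = H AND H = H
g4 = g1 XNOR s = H XNOR L = L
g5 = g1 XOR g4 = H XOR L = H
g6 = NOT g4 = NOT L = H
g7 = g1 XOR s = H XOR L = H
g9 = NOT g4 = NOT L = H
g10 = g5 NAND r = H NAND H = L
g14 = g9 AND g5 AND g10 = H AND H AND L = L
g16 = g7 XOR g5 = H XOR H = L
g17 = g7 AND g6 AND g16 = H AND H AND L = L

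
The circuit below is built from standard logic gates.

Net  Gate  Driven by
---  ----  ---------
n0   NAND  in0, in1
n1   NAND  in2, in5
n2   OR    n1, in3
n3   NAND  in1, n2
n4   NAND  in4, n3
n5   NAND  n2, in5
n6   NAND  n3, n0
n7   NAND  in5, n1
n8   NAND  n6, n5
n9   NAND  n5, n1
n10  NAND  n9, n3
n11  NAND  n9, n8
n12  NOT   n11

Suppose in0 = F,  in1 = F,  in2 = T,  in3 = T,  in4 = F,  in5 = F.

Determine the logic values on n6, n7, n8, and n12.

n0 = in0 NAND in1 = F NAND F = T
n1 = in2 NAND in5 = T NAND F = T
n2 = n1 OR in3 = T OR T = T
n3 = in1 NAND n2 = F NAND T = T
n5 = n2 NAND in5 = T NAND F = T
n6 = n3 NAND n0 = T NAND T = F
n7 = in5 NAND n1 = F NAND T = T
n8 = n6 NAND n5 = F NAND T = T
n9 = n5 NAND n1 = T NAND T = F
n11 = n9 NAND n8 = F NAND T = T
n12 = NOT n11 = NOT T = F

n6 = F; n7 = T; n8 = T; n12 = F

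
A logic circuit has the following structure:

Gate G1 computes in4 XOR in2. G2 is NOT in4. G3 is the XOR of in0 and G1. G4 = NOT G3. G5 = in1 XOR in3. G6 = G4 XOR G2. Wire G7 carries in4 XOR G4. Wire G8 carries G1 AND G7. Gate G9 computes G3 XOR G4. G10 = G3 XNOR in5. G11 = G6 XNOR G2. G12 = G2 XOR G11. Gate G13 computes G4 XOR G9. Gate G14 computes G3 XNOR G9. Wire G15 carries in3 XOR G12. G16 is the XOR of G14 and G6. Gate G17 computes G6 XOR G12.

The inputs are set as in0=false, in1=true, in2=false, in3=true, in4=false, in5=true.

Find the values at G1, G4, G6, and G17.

G1 = in4 XOR in2 = false XOR false = false
G2 = NOT in4 = NOT false = true
G3 = in0 XOR G1 = false XOR false = false
G4 = NOT G3 = NOT false = true
G6 = G4 XOR G2 = true XOR true = false
G11 = G6 XNOR G2 = false XNOR true = false
G12 = G2 XOR G11 = true XOR false = true
G17 = G6 XOR G12 = false XOR true = true

G1 = false; G4 = true; G6 = false; G17 = true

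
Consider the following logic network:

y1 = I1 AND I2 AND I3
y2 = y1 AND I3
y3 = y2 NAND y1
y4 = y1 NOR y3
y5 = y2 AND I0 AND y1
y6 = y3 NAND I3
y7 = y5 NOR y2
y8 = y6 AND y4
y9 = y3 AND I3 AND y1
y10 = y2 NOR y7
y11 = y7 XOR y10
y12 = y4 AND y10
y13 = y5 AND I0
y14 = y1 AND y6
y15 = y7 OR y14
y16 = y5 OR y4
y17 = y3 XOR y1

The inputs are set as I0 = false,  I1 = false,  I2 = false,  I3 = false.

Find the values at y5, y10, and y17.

y5 = false; y10 = false; y17 = true

y1 = I1 AND I2 AND I3 = false AND false AND false = false
y2 = y1 AND I3 = false AND false = false
y3 = y2 NAND y1 = false NAND false = true
y5 = y2 AND I0 AND y1 = false AND false AND false = false
y7 = y5 NOR y2 = false NOR false = true
y10 = y2 NOR y7 = false NOR true = false
y17 = y3 XOR y1 = true XOR false = true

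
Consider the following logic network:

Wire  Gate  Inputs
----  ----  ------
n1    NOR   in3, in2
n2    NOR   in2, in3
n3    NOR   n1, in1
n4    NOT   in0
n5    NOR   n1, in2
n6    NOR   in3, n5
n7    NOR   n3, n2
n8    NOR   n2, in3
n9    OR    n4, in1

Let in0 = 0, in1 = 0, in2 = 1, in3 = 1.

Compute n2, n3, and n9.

n1 = in3 NOR in2 = 1 NOR 1 = 0
n2 = in2 NOR in3 = 1 NOR 1 = 0
n3 = n1 NOR in1 = 0 NOR 0 = 1
n4 = NOT in0 = NOT 0 = 1
n9 = n4 OR in1 = 1 OR 0 = 1

n2 = 0, n3 = 1, n9 = 1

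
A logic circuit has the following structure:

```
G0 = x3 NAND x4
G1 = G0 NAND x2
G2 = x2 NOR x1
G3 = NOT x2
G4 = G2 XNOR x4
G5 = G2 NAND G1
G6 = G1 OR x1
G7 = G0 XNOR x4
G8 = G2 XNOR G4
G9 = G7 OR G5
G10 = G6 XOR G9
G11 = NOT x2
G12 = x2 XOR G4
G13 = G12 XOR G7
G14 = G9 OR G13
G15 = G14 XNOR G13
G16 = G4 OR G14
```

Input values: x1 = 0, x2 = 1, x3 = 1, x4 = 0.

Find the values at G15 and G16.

G15 = 0  G16 = 1

G0 = x3 NAND x4 = 1 NAND 0 = 1
G1 = G0 NAND x2 = 1 NAND 1 = 0
G2 = x2 NOR x1 = 1 NOR 0 = 0
G4 = G2 XNOR x4 = 0 XNOR 0 = 1
G5 = G2 NAND G1 = 0 NAND 0 = 1
G7 = G0 XNOR x4 = 1 XNOR 0 = 0
G9 = G7 OR G5 = 0 OR 1 = 1
G12 = x2 XOR G4 = 1 XOR 1 = 0
G13 = G12 XOR G7 = 0 XOR 0 = 0
G14 = G9 OR G13 = 1 OR 0 = 1
G15 = G14 XNOR G13 = 1 XNOR 0 = 0
G16 = G4 OR G14 = 1 OR 1 = 1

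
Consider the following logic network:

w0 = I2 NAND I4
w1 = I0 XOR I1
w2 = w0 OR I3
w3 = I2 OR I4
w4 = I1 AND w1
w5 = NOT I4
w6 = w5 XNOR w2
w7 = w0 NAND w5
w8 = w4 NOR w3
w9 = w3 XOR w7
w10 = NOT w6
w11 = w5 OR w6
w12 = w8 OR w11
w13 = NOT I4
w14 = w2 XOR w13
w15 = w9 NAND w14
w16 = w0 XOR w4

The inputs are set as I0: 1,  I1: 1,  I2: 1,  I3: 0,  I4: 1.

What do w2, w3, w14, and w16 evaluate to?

w2 = 0  w3 = 1  w14 = 0  w16 = 0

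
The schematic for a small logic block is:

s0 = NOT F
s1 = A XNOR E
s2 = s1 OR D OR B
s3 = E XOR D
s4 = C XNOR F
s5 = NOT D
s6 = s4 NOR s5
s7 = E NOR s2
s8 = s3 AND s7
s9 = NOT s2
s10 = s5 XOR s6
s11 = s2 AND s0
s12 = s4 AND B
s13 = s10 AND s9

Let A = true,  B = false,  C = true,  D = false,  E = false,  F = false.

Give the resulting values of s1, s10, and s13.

s1 = false; s10 = true; s13 = true

s1 = A XNOR E = true XNOR false = false
s2 = s1 OR D OR B = false OR false OR false = false
s4 = C XNOR F = true XNOR false = false
s5 = NOT D = NOT false = true
s6 = s4 NOR s5 = false NOR true = false
s9 = NOT s2 = NOT false = true
s10 = s5 XOR s6 = true XOR false = true
s13 = s10 AND s9 = true AND true = true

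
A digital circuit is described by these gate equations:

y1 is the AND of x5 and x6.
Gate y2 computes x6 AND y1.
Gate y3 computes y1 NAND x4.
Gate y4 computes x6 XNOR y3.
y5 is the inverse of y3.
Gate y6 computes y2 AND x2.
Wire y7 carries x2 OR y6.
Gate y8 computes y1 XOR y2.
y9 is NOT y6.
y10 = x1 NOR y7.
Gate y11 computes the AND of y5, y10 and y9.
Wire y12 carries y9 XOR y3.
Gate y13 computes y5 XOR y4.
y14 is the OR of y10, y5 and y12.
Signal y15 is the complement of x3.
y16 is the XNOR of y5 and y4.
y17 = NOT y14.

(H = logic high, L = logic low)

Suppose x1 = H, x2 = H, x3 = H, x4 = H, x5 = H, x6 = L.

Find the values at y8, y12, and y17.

y8 = L; y12 = L; y17 = H

y1 = x5 AND x6 = H AND L = L
y2 = x6 AND y1 = L AND L = L
y3 = y1 NAND x4 = L NAND H = H
y5 = NOT y3 = NOT H = L
y6 = y2 AND x2 = L AND H = L
y7 = x2 OR y6 = H OR L = H
y8 = y1 XOR y2 = L XOR L = L
y9 = NOT y6 = NOT L = H
y10 = x1 NOR y7 = H NOR H = L
y12 = y9 XOR y3 = H XOR H = L
y14 = y10 OR y5 OR y12 = L OR L OR L = L
y17 = NOT y14 = NOT L = H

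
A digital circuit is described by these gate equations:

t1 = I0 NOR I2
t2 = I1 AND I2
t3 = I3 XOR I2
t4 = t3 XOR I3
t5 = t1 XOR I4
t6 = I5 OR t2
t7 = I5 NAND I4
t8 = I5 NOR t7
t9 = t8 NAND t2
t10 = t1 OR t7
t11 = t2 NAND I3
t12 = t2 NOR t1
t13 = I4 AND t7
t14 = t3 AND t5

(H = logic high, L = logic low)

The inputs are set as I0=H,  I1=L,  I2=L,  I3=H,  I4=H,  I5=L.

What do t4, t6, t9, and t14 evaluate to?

t1 = I0 NOR I2 = H NOR L = L
t2 = I1 AND I2 = L AND L = L
t3 = I3 XOR I2 = H XOR L = H
t4 = t3 XOR I3 = H XOR H = L
t5 = t1 XOR I4 = L XOR H = H
t6 = I5 OR t2 = L OR L = L
t7 = I5 NAND I4 = L NAND H = H
t8 = I5 NOR t7 = L NOR H = L
t9 = t8 NAND t2 = L NAND L = H
t14 = t3 AND t5 = H AND H = H

t4 = L  t6 = L  t9 = H  t14 = H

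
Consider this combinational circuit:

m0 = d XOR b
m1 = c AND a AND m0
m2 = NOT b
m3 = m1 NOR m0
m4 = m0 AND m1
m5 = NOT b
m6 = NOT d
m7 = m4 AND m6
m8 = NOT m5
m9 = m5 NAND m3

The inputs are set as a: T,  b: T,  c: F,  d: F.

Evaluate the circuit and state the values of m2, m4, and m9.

m2 = F, m4 = F, m9 = T

m0 = d XOR b = F XOR T = T
m1 = c AND a AND m0 = F AND T AND T = F
m2 = NOT b = NOT T = F
m3 = m1 NOR m0 = F NOR T = F
m4 = m0 AND m1 = T AND F = F
m5 = NOT b = NOT T = F
m9 = m5 NAND m3 = F NAND F = T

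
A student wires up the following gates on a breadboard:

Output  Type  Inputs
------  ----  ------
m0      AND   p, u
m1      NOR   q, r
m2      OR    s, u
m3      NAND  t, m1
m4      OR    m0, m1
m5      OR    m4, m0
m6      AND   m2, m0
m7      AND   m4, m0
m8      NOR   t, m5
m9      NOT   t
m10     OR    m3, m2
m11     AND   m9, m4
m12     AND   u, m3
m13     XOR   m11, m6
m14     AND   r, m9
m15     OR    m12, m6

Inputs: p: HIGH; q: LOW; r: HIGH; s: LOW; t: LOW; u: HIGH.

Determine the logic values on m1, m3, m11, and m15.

m1 = LOW, m3 = HIGH, m11 = HIGH, m15 = HIGH

m0 = p AND u = HIGH AND HIGH = HIGH
m1 = q NOR r = LOW NOR HIGH = LOW
m2 = s OR u = LOW OR HIGH = HIGH
m3 = t NAND m1 = LOW NAND LOW = HIGH
m4 = m0 OR m1 = HIGH OR LOW = HIGH
m6 = m2 AND m0 = HIGH AND HIGH = HIGH
m9 = NOT t = NOT LOW = HIGH
m11 = m9 AND m4 = HIGH AND HIGH = HIGH
m12 = u AND m3 = HIGH AND HIGH = HIGH
m15 = m12 OR m6 = HIGH OR HIGH = HIGH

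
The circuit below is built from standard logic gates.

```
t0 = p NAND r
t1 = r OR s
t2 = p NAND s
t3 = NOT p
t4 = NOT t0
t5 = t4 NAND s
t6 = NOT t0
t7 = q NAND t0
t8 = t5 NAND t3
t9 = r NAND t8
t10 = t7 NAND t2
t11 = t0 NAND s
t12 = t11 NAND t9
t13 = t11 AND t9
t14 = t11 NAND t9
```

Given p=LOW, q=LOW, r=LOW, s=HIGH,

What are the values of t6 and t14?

t0 = p NAND r = LOW NAND LOW = HIGH
t3 = NOT p = NOT LOW = HIGH
t4 = NOT t0 = NOT HIGH = LOW
t5 = t4 NAND s = LOW NAND HIGH = HIGH
t6 = NOT t0 = NOT HIGH = LOW
t8 = t5 NAND t3 = HIGH NAND HIGH = LOW
t9 = r NAND t8 = LOW NAND LOW = HIGH
t11 = t0 NAND s = HIGH NAND HIGH = LOW
t14 = t11 NAND t9 = LOW NAND HIGH = HIGH

t6 = LOW; t14 = HIGH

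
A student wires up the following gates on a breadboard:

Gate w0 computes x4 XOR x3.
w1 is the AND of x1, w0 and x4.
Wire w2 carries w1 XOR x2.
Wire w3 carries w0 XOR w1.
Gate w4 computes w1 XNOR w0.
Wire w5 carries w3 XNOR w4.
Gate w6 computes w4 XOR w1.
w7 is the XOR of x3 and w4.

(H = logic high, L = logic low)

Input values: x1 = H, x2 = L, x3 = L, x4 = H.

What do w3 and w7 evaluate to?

w0 = x4 XOR x3 = H XOR L = H
w1 = x1 AND w0 AND x4 = H AND H AND H = H
w3 = w0 XOR w1 = H XOR H = L
w4 = w1 XNOR w0 = H XNOR H = H
w7 = x3 XOR w4 = L XOR H = H

w3 = L  w7 = H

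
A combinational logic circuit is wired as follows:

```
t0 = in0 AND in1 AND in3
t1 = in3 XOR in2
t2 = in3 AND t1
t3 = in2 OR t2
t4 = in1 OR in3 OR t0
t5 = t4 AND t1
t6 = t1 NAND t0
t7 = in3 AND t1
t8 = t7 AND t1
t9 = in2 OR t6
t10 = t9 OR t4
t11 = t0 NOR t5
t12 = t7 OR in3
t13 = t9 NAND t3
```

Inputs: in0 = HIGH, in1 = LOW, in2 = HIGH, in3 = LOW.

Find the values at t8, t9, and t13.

t0 = in0 AND in1 AND in3 = HIGH AND LOW AND LOW = LOW
t1 = in3 XOR in2 = LOW XOR HIGH = HIGH
t2 = in3 AND t1 = LOW AND HIGH = LOW
t3 = in2 OR t2 = HIGH OR LOW = HIGH
t6 = t1 NAND t0 = HIGH NAND LOW = HIGH
t7 = in3 AND t1 = LOW AND HIGH = LOW
t8 = t7 AND t1 = LOW AND HIGH = LOW
t9 = in2 OR t6 = HIGH OR HIGH = HIGH
t13 = t9 NAND t3 = HIGH NAND HIGH = LOW

t8 = LOW, t9 = HIGH, t13 = LOW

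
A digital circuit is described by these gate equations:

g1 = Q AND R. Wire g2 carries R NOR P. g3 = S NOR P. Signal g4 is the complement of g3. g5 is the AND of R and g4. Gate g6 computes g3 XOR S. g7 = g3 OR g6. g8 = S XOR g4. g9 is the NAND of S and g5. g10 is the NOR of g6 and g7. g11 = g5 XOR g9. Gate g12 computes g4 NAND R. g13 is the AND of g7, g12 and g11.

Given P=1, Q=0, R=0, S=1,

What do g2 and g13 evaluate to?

g2 = R NOR P = 0 NOR 1 = 0
g3 = S NOR P = 1 NOR 1 = 0
g4 = NOT g3 = NOT 0 = 1
g5 = R AND g4 = 0 AND 1 = 0
g6 = g3 XOR S = 0 XOR 1 = 1
g7 = g3 OR g6 = 0 OR 1 = 1
g9 = S NAND g5 = 1 NAND 0 = 1
g11 = g5 XOR g9 = 0 XOR 1 = 1
g12 = g4 NAND R = 1 NAND 0 = 1
g13 = g7 AND g12 AND g11 = 1 AND 1 AND 1 = 1

g2 = 0, g13 = 1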